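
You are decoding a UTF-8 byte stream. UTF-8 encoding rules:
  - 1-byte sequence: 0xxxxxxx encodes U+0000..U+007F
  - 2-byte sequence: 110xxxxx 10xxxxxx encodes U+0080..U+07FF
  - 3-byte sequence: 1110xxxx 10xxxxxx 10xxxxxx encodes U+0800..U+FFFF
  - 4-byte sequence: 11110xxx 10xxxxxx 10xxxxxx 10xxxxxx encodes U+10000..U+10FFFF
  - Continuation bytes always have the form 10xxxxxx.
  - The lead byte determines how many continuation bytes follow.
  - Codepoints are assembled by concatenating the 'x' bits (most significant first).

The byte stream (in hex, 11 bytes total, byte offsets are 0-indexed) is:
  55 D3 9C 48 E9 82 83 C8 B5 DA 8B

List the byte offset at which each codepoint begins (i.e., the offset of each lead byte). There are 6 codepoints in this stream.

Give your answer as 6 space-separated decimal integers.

Answer: 0 1 3 4 7 9

Derivation:
Byte[0]=55: 1-byte ASCII. cp=U+0055
Byte[1]=D3: 2-byte lead, need 1 cont bytes. acc=0x13
Byte[2]=9C: continuation. acc=(acc<<6)|0x1C=0x4DC
Completed: cp=U+04DC (starts at byte 1)
Byte[3]=48: 1-byte ASCII. cp=U+0048
Byte[4]=E9: 3-byte lead, need 2 cont bytes. acc=0x9
Byte[5]=82: continuation. acc=(acc<<6)|0x02=0x242
Byte[6]=83: continuation. acc=(acc<<6)|0x03=0x9083
Completed: cp=U+9083 (starts at byte 4)
Byte[7]=C8: 2-byte lead, need 1 cont bytes. acc=0x8
Byte[8]=B5: continuation. acc=(acc<<6)|0x35=0x235
Completed: cp=U+0235 (starts at byte 7)
Byte[9]=DA: 2-byte lead, need 1 cont bytes. acc=0x1A
Byte[10]=8B: continuation. acc=(acc<<6)|0x0B=0x68B
Completed: cp=U+068B (starts at byte 9)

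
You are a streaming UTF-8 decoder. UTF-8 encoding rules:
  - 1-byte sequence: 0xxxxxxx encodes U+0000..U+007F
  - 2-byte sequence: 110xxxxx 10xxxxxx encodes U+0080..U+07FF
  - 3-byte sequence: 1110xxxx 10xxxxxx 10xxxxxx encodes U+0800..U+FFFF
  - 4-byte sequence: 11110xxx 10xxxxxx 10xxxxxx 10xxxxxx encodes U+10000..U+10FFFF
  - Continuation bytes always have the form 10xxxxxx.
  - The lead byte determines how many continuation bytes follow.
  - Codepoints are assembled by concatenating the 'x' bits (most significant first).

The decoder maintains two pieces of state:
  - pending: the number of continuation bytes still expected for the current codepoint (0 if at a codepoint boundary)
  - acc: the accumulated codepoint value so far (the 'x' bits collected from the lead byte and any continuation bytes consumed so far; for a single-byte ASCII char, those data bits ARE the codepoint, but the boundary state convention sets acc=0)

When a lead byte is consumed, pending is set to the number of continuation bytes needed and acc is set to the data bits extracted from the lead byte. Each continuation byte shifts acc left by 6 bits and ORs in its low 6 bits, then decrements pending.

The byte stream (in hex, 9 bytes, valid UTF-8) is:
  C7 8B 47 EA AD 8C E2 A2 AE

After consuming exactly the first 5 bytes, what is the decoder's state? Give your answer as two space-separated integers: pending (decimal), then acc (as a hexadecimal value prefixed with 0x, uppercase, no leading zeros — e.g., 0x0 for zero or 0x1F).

Byte[0]=C7: 2-byte lead. pending=1, acc=0x7
Byte[1]=8B: continuation. acc=(acc<<6)|0x0B=0x1CB, pending=0
Byte[2]=47: 1-byte. pending=0, acc=0x0
Byte[3]=EA: 3-byte lead. pending=2, acc=0xA
Byte[4]=AD: continuation. acc=(acc<<6)|0x2D=0x2AD, pending=1

Answer: 1 0x2AD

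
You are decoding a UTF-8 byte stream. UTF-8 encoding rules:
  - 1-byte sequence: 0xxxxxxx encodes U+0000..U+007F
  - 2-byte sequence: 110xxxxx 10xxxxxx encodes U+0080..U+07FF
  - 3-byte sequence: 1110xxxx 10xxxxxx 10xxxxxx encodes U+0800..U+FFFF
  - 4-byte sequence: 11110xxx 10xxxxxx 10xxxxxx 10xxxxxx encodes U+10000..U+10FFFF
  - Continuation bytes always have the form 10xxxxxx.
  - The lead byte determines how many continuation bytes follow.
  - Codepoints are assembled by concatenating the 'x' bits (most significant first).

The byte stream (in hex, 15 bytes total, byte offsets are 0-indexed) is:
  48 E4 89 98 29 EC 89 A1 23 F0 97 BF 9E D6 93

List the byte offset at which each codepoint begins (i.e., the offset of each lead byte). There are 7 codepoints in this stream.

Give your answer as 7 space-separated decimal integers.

Answer: 0 1 4 5 8 9 13

Derivation:
Byte[0]=48: 1-byte ASCII. cp=U+0048
Byte[1]=E4: 3-byte lead, need 2 cont bytes. acc=0x4
Byte[2]=89: continuation. acc=(acc<<6)|0x09=0x109
Byte[3]=98: continuation. acc=(acc<<6)|0x18=0x4258
Completed: cp=U+4258 (starts at byte 1)
Byte[4]=29: 1-byte ASCII. cp=U+0029
Byte[5]=EC: 3-byte lead, need 2 cont bytes. acc=0xC
Byte[6]=89: continuation. acc=(acc<<6)|0x09=0x309
Byte[7]=A1: continuation. acc=(acc<<6)|0x21=0xC261
Completed: cp=U+C261 (starts at byte 5)
Byte[8]=23: 1-byte ASCII. cp=U+0023
Byte[9]=F0: 4-byte lead, need 3 cont bytes. acc=0x0
Byte[10]=97: continuation. acc=(acc<<6)|0x17=0x17
Byte[11]=BF: continuation. acc=(acc<<6)|0x3F=0x5FF
Byte[12]=9E: continuation. acc=(acc<<6)|0x1E=0x17FDE
Completed: cp=U+17FDE (starts at byte 9)
Byte[13]=D6: 2-byte lead, need 1 cont bytes. acc=0x16
Byte[14]=93: continuation. acc=(acc<<6)|0x13=0x593
Completed: cp=U+0593 (starts at byte 13)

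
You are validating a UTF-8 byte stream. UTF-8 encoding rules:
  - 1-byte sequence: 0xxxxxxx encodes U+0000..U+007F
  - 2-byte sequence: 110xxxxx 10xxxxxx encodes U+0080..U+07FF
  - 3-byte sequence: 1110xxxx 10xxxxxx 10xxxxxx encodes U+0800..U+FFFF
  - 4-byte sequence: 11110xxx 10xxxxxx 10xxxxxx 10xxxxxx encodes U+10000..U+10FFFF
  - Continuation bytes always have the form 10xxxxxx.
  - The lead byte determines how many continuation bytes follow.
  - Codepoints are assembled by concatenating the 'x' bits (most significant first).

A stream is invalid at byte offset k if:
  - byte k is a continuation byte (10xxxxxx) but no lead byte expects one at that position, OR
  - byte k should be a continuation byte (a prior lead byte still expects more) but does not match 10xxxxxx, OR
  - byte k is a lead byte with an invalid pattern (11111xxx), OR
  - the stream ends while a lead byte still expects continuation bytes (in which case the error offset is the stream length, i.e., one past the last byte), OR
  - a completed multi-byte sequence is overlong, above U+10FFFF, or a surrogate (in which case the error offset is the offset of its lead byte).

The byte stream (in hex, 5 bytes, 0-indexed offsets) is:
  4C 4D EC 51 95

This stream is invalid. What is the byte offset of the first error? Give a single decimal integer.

Answer: 3

Derivation:
Byte[0]=4C: 1-byte ASCII. cp=U+004C
Byte[1]=4D: 1-byte ASCII. cp=U+004D
Byte[2]=EC: 3-byte lead, need 2 cont bytes. acc=0xC
Byte[3]=51: expected 10xxxxxx continuation. INVALID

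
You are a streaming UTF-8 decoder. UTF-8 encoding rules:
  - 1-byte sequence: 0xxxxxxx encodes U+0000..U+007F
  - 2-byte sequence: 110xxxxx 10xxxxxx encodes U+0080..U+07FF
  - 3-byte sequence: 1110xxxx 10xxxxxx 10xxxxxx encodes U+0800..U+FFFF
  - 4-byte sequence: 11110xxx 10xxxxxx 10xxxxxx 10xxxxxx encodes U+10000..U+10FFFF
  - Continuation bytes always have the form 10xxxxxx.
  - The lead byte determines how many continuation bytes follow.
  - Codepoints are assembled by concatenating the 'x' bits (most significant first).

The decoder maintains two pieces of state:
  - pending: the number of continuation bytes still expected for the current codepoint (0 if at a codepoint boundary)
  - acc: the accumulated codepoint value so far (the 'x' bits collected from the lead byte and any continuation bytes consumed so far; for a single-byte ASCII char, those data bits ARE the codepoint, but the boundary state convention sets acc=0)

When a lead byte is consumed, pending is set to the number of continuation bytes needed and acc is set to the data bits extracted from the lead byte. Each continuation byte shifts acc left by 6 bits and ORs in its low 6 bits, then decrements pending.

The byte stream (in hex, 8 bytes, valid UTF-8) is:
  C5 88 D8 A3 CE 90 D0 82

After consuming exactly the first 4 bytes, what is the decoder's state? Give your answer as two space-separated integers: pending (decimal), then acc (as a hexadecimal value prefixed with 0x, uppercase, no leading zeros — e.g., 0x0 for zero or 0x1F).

Byte[0]=C5: 2-byte lead. pending=1, acc=0x5
Byte[1]=88: continuation. acc=(acc<<6)|0x08=0x148, pending=0
Byte[2]=D8: 2-byte lead. pending=1, acc=0x18
Byte[3]=A3: continuation. acc=(acc<<6)|0x23=0x623, pending=0

Answer: 0 0x623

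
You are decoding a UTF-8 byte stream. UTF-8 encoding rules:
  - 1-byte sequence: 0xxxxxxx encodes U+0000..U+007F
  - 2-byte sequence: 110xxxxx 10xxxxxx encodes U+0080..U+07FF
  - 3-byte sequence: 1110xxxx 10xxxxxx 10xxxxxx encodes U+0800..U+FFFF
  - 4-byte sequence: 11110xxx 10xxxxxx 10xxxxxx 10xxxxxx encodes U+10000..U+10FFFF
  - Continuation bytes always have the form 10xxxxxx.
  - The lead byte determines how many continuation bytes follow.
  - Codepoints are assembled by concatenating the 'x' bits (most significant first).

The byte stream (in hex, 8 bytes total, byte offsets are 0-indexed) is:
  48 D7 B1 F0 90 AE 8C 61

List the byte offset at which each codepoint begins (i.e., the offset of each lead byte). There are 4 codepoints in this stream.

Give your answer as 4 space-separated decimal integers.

Answer: 0 1 3 7

Derivation:
Byte[0]=48: 1-byte ASCII. cp=U+0048
Byte[1]=D7: 2-byte lead, need 1 cont bytes. acc=0x17
Byte[2]=B1: continuation. acc=(acc<<6)|0x31=0x5F1
Completed: cp=U+05F1 (starts at byte 1)
Byte[3]=F0: 4-byte lead, need 3 cont bytes. acc=0x0
Byte[4]=90: continuation. acc=(acc<<6)|0x10=0x10
Byte[5]=AE: continuation. acc=(acc<<6)|0x2E=0x42E
Byte[6]=8C: continuation. acc=(acc<<6)|0x0C=0x10B8C
Completed: cp=U+10B8C (starts at byte 3)
Byte[7]=61: 1-byte ASCII. cp=U+0061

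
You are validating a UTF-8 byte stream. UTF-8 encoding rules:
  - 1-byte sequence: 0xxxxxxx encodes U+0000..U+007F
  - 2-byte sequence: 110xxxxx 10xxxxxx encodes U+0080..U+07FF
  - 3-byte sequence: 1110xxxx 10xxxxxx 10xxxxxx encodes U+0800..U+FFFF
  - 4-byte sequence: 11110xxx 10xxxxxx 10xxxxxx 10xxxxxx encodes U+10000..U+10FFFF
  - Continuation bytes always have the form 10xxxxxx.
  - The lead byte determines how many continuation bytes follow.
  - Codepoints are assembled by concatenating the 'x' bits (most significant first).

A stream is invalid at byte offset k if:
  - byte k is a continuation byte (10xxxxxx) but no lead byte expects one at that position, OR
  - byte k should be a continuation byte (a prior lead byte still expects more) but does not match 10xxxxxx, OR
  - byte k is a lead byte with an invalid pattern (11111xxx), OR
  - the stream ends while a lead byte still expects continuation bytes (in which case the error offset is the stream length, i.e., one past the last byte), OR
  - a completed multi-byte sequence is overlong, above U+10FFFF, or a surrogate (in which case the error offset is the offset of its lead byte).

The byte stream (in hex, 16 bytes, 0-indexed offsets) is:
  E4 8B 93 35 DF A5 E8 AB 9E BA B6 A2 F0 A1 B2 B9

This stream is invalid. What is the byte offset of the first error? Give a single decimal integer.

Answer: 9

Derivation:
Byte[0]=E4: 3-byte lead, need 2 cont bytes. acc=0x4
Byte[1]=8B: continuation. acc=(acc<<6)|0x0B=0x10B
Byte[2]=93: continuation. acc=(acc<<6)|0x13=0x42D3
Completed: cp=U+42D3 (starts at byte 0)
Byte[3]=35: 1-byte ASCII. cp=U+0035
Byte[4]=DF: 2-byte lead, need 1 cont bytes. acc=0x1F
Byte[5]=A5: continuation. acc=(acc<<6)|0x25=0x7E5
Completed: cp=U+07E5 (starts at byte 4)
Byte[6]=E8: 3-byte lead, need 2 cont bytes. acc=0x8
Byte[7]=AB: continuation. acc=(acc<<6)|0x2B=0x22B
Byte[8]=9E: continuation. acc=(acc<<6)|0x1E=0x8ADE
Completed: cp=U+8ADE (starts at byte 6)
Byte[9]=BA: INVALID lead byte (not 0xxx/110x/1110/11110)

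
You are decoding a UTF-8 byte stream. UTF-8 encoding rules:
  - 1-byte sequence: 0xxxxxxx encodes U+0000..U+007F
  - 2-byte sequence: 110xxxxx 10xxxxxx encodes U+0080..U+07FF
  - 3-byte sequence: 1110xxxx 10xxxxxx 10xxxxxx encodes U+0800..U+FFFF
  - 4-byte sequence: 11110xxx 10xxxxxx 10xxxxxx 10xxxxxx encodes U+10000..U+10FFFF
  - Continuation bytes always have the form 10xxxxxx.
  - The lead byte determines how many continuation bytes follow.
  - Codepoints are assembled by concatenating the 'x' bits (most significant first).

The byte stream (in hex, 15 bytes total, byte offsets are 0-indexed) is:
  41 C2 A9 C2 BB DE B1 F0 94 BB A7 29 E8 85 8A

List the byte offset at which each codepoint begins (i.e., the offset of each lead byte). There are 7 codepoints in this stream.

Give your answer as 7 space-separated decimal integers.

Answer: 0 1 3 5 7 11 12

Derivation:
Byte[0]=41: 1-byte ASCII. cp=U+0041
Byte[1]=C2: 2-byte lead, need 1 cont bytes. acc=0x2
Byte[2]=A9: continuation. acc=(acc<<6)|0x29=0xA9
Completed: cp=U+00A9 (starts at byte 1)
Byte[3]=C2: 2-byte lead, need 1 cont bytes. acc=0x2
Byte[4]=BB: continuation. acc=(acc<<6)|0x3B=0xBB
Completed: cp=U+00BB (starts at byte 3)
Byte[5]=DE: 2-byte lead, need 1 cont bytes. acc=0x1E
Byte[6]=B1: continuation. acc=(acc<<6)|0x31=0x7B1
Completed: cp=U+07B1 (starts at byte 5)
Byte[7]=F0: 4-byte lead, need 3 cont bytes. acc=0x0
Byte[8]=94: continuation. acc=(acc<<6)|0x14=0x14
Byte[9]=BB: continuation. acc=(acc<<6)|0x3B=0x53B
Byte[10]=A7: continuation. acc=(acc<<6)|0x27=0x14EE7
Completed: cp=U+14EE7 (starts at byte 7)
Byte[11]=29: 1-byte ASCII. cp=U+0029
Byte[12]=E8: 3-byte lead, need 2 cont bytes. acc=0x8
Byte[13]=85: continuation. acc=(acc<<6)|0x05=0x205
Byte[14]=8A: continuation. acc=(acc<<6)|0x0A=0x814A
Completed: cp=U+814A (starts at byte 12)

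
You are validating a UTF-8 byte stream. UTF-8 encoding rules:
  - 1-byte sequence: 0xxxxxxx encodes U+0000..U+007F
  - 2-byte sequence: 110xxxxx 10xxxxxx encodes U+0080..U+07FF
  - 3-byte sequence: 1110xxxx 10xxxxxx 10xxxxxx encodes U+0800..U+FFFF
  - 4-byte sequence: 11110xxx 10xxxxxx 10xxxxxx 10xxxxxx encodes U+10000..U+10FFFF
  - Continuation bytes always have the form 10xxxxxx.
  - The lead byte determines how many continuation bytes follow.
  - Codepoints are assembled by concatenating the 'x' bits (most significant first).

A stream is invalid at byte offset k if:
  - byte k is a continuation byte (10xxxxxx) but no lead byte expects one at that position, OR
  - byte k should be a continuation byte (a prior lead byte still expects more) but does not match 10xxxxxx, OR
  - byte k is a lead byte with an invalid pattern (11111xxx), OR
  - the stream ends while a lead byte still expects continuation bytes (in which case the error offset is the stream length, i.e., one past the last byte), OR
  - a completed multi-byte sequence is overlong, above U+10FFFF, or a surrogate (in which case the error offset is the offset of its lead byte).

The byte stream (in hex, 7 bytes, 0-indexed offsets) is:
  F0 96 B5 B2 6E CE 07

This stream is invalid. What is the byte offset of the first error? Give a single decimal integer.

Byte[0]=F0: 4-byte lead, need 3 cont bytes. acc=0x0
Byte[1]=96: continuation. acc=(acc<<6)|0x16=0x16
Byte[2]=B5: continuation. acc=(acc<<6)|0x35=0x5B5
Byte[3]=B2: continuation. acc=(acc<<6)|0x32=0x16D72
Completed: cp=U+16D72 (starts at byte 0)
Byte[4]=6E: 1-byte ASCII. cp=U+006E
Byte[5]=CE: 2-byte lead, need 1 cont bytes. acc=0xE
Byte[6]=07: expected 10xxxxxx continuation. INVALID

Answer: 6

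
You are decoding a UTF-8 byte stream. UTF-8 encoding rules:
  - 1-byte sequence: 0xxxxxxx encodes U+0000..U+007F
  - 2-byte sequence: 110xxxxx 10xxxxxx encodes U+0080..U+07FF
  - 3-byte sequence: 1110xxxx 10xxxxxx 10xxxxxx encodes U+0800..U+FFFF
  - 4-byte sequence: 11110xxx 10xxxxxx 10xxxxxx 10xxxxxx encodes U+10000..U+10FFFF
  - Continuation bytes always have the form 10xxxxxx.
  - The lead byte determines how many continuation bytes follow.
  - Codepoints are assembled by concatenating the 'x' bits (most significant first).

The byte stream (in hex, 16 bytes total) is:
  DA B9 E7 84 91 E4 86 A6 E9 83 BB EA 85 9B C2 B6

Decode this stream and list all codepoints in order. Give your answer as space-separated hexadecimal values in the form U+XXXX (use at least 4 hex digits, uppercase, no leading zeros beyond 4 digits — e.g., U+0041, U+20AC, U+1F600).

Answer: U+06B9 U+7111 U+41A6 U+90FB U+A15B U+00B6

Derivation:
Byte[0]=DA: 2-byte lead, need 1 cont bytes. acc=0x1A
Byte[1]=B9: continuation. acc=(acc<<6)|0x39=0x6B9
Completed: cp=U+06B9 (starts at byte 0)
Byte[2]=E7: 3-byte lead, need 2 cont bytes. acc=0x7
Byte[3]=84: continuation. acc=(acc<<6)|0x04=0x1C4
Byte[4]=91: continuation. acc=(acc<<6)|0x11=0x7111
Completed: cp=U+7111 (starts at byte 2)
Byte[5]=E4: 3-byte lead, need 2 cont bytes. acc=0x4
Byte[6]=86: continuation. acc=(acc<<6)|0x06=0x106
Byte[7]=A6: continuation. acc=(acc<<6)|0x26=0x41A6
Completed: cp=U+41A6 (starts at byte 5)
Byte[8]=E9: 3-byte lead, need 2 cont bytes. acc=0x9
Byte[9]=83: continuation. acc=(acc<<6)|0x03=0x243
Byte[10]=BB: continuation. acc=(acc<<6)|0x3B=0x90FB
Completed: cp=U+90FB (starts at byte 8)
Byte[11]=EA: 3-byte lead, need 2 cont bytes. acc=0xA
Byte[12]=85: continuation. acc=(acc<<6)|0x05=0x285
Byte[13]=9B: continuation. acc=(acc<<6)|0x1B=0xA15B
Completed: cp=U+A15B (starts at byte 11)
Byte[14]=C2: 2-byte lead, need 1 cont bytes. acc=0x2
Byte[15]=B6: continuation. acc=(acc<<6)|0x36=0xB6
Completed: cp=U+00B6 (starts at byte 14)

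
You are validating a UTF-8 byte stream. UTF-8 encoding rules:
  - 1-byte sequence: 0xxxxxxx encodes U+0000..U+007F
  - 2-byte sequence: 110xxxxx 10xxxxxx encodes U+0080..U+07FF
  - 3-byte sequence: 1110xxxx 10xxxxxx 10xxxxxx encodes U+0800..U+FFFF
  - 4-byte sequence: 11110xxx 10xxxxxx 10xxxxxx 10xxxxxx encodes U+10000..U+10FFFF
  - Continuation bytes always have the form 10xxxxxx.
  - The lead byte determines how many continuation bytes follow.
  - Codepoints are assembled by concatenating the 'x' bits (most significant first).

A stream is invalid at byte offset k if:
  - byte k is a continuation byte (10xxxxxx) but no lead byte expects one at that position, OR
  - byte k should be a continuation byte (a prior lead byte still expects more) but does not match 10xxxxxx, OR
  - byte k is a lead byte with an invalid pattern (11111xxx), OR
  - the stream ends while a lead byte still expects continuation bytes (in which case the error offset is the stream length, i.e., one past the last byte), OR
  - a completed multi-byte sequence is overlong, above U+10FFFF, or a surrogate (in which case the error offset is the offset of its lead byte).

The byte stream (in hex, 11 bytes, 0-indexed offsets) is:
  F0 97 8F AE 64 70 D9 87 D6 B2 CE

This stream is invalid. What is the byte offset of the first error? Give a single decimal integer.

Byte[0]=F0: 4-byte lead, need 3 cont bytes. acc=0x0
Byte[1]=97: continuation. acc=(acc<<6)|0x17=0x17
Byte[2]=8F: continuation. acc=(acc<<6)|0x0F=0x5CF
Byte[3]=AE: continuation. acc=(acc<<6)|0x2E=0x173EE
Completed: cp=U+173EE (starts at byte 0)
Byte[4]=64: 1-byte ASCII. cp=U+0064
Byte[5]=70: 1-byte ASCII. cp=U+0070
Byte[6]=D9: 2-byte lead, need 1 cont bytes. acc=0x19
Byte[7]=87: continuation. acc=(acc<<6)|0x07=0x647
Completed: cp=U+0647 (starts at byte 6)
Byte[8]=D6: 2-byte lead, need 1 cont bytes. acc=0x16
Byte[9]=B2: continuation. acc=(acc<<6)|0x32=0x5B2
Completed: cp=U+05B2 (starts at byte 8)
Byte[10]=CE: 2-byte lead, need 1 cont bytes. acc=0xE
Byte[11]: stream ended, expected continuation. INVALID

Answer: 11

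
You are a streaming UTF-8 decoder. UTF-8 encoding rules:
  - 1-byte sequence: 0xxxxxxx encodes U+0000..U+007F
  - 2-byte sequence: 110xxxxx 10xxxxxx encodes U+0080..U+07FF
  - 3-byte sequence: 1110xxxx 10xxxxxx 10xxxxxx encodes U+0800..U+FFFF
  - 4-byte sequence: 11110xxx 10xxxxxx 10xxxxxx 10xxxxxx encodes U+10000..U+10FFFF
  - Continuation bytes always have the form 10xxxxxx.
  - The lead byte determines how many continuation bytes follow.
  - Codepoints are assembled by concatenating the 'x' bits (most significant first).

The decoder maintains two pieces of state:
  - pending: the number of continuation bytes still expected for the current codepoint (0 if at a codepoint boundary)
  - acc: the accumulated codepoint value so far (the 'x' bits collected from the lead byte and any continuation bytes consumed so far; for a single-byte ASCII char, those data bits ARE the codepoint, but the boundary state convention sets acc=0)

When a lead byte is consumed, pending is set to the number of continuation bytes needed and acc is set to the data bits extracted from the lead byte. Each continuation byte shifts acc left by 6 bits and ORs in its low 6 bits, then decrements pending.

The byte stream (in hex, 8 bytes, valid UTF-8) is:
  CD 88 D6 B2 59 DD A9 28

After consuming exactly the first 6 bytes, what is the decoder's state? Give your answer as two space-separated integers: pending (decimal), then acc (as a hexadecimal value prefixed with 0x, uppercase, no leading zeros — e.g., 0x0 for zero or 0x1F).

Byte[0]=CD: 2-byte lead. pending=1, acc=0xD
Byte[1]=88: continuation. acc=(acc<<6)|0x08=0x348, pending=0
Byte[2]=D6: 2-byte lead. pending=1, acc=0x16
Byte[3]=B2: continuation. acc=(acc<<6)|0x32=0x5B2, pending=0
Byte[4]=59: 1-byte. pending=0, acc=0x0
Byte[5]=DD: 2-byte lead. pending=1, acc=0x1D

Answer: 1 0x1D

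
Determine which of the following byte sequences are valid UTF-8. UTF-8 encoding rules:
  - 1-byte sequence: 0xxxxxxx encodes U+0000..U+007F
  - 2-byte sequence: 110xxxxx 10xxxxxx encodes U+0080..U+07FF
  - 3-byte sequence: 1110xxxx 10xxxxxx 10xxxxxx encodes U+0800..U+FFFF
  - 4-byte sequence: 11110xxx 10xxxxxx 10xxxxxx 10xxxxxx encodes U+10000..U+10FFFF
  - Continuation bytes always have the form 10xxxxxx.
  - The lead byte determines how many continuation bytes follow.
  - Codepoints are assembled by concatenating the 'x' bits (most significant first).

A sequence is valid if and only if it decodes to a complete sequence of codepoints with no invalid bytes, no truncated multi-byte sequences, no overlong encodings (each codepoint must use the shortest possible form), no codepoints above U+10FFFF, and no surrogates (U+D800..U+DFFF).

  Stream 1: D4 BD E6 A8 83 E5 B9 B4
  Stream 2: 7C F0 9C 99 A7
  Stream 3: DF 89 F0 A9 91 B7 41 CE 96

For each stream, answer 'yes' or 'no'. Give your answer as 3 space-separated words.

Answer: yes yes yes

Derivation:
Stream 1: decodes cleanly. VALID
Stream 2: decodes cleanly. VALID
Stream 3: decodes cleanly. VALID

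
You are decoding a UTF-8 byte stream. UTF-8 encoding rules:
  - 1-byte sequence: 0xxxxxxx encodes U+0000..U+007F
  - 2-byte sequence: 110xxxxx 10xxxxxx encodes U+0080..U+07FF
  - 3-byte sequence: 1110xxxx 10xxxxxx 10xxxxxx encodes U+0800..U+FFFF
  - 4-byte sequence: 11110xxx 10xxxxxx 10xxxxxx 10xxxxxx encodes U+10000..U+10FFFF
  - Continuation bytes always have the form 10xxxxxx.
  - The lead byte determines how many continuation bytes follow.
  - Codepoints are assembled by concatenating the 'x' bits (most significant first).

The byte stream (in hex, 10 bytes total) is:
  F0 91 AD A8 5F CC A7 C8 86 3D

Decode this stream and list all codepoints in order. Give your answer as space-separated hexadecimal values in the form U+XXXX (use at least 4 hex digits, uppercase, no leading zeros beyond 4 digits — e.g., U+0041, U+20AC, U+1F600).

Answer: U+11B68 U+005F U+0327 U+0206 U+003D

Derivation:
Byte[0]=F0: 4-byte lead, need 3 cont bytes. acc=0x0
Byte[1]=91: continuation. acc=(acc<<6)|0x11=0x11
Byte[2]=AD: continuation. acc=(acc<<6)|0x2D=0x46D
Byte[3]=A8: continuation. acc=(acc<<6)|0x28=0x11B68
Completed: cp=U+11B68 (starts at byte 0)
Byte[4]=5F: 1-byte ASCII. cp=U+005F
Byte[5]=CC: 2-byte lead, need 1 cont bytes. acc=0xC
Byte[6]=A7: continuation. acc=(acc<<6)|0x27=0x327
Completed: cp=U+0327 (starts at byte 5)
Byte[7]=C8: 2-byte lead, need 1 cont bytes. acc=0x8
Byte[8]=86: continuation. acc=(acc<<6)|0x06=0x206
Completed: cp=U+0206 (starts at byte 7)
Byte[9]=3D: 1-byte ASCII. cp=U+003D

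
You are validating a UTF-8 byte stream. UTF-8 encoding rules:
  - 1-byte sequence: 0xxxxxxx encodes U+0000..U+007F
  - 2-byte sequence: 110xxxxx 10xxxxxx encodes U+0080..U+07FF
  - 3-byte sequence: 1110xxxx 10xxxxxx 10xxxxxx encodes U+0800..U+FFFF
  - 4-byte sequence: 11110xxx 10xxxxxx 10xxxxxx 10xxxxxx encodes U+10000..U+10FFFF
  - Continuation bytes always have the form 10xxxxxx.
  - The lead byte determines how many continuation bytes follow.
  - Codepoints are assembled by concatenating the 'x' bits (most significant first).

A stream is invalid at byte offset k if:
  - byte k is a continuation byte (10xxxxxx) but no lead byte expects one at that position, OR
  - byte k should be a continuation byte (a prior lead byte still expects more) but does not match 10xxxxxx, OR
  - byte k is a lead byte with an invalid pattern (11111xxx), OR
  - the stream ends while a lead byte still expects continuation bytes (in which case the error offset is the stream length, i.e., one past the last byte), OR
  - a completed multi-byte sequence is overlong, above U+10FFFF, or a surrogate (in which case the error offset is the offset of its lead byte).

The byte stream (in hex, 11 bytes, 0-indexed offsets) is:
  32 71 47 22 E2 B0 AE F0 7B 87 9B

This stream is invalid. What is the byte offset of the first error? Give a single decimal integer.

Byte[0]=32: 1-byte ASCII. cp=U+0032
Byte[1]=71: 1-byte ASCII. cp=U+0071
Byte[2]=47: 1-byte ASCII. cp=U+0047
Byte[3]=22: 1-byte ASCII. cp=U+0022
Byte[4]=E2: 3-byte lead, need 2 cont bytes. acc=0x2
Byte[5]=B0: continuation. acc=(acc<<6)|0x30=0xB0
Byte[6]=AE: continuation. acc=(acc<<6)|0x2E=0x2C2E
Completed: cp=U+2C2E (starts at byte 4)
Byte[7]=F0: 4-byte lead, need 3 cont bytes. acc=0x0
Byte[8]=7B: expected 10xxxxxx continuation. INVALID

Answer: 8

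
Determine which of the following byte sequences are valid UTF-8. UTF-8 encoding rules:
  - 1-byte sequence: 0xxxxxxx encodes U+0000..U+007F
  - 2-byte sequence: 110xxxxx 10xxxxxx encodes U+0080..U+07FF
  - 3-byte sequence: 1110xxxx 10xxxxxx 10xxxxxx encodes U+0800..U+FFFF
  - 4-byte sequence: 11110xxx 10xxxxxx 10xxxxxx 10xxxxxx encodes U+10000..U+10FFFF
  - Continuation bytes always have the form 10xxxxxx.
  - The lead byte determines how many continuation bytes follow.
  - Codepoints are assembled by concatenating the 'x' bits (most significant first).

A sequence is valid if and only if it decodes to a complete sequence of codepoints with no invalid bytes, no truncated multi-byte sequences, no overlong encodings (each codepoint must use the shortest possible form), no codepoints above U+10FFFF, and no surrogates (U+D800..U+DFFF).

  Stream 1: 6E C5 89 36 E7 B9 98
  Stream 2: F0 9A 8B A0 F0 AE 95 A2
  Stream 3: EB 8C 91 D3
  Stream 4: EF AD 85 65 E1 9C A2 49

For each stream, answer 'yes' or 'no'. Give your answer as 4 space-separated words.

Answer: yes yes no yes

Derivation:
Stream 1: decodes cleanly. VALID
Stream 2: decodes cleanly. VALID
Stream 3: error at byte offset 4. INVALID
Stream 4: decodes cleanly. VALID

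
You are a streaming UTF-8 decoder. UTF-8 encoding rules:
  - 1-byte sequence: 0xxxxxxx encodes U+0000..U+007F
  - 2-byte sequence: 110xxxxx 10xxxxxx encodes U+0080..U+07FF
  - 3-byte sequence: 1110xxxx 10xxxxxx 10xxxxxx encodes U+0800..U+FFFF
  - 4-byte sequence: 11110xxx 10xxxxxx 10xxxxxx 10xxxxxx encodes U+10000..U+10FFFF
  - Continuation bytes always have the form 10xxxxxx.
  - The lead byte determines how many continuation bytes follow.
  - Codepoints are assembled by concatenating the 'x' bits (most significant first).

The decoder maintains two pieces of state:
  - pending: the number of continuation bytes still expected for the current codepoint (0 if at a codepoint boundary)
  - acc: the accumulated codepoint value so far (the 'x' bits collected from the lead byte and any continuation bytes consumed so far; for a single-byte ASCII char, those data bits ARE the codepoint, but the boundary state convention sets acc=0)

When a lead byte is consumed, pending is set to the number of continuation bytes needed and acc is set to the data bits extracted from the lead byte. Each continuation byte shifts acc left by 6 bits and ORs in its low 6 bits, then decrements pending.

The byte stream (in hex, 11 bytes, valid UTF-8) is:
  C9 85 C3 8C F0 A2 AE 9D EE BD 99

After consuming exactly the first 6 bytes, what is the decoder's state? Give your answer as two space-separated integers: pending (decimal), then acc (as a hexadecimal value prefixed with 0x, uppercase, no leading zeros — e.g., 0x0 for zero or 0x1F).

Answer: 2 0x22

Derivation:
Byte[0]=C9: 2-byte lead. pending=1, acc=0x9
Byte[1]=85: continuation. acc=(acc<<6)|0x05=0x245, pending=0
Byte[2]=C3: 2-byte lead. pending=1, acc=0x3
Byte[3]=8C: continuation. acc=(acc<<6)|0x0C=0xCC, pending=0
Byte[4]=F0: 4-byte lead. pending=3, acc=0x0
Byte[5]=A2: continuation. acc=(acc<<6)|0x22=0x22, pending=2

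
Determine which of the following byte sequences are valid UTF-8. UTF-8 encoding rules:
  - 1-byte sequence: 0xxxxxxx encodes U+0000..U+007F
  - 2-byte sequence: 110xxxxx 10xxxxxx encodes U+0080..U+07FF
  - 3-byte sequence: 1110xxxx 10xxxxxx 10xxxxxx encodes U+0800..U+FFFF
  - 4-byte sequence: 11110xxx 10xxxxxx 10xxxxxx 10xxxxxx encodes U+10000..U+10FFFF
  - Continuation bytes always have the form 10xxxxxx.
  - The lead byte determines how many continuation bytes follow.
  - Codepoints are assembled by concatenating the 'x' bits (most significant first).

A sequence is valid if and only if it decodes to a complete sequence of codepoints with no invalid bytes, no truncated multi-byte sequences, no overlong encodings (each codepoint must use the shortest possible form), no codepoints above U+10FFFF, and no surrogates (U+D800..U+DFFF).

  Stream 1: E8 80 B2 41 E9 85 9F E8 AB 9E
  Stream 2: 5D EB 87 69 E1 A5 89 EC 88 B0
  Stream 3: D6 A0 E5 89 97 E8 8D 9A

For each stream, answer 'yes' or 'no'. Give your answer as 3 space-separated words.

Answer: yes no yes

Derivation:
Stream 1: decodes cleanly. VALID
Stream 2: error at byte offset 3. INVALID
Stream 3: decodes cleanly. VALID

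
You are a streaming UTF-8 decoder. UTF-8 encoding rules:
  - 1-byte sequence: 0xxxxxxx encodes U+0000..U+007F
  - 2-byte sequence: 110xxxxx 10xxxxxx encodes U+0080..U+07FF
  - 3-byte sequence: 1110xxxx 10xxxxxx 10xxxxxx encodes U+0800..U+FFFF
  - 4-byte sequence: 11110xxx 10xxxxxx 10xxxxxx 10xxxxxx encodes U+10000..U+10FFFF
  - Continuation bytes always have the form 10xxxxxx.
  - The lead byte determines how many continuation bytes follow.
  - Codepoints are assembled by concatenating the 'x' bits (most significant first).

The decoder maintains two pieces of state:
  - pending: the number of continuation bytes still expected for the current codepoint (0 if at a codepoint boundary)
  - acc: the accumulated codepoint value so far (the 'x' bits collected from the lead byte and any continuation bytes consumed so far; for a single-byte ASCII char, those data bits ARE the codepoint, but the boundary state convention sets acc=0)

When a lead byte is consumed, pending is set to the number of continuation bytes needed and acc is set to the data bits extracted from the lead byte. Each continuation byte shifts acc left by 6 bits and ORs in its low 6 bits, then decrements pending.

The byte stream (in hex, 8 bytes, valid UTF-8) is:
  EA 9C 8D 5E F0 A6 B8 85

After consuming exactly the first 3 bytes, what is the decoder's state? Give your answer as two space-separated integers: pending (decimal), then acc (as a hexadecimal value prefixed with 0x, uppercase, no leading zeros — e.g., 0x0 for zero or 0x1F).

Byte[0]=EA: 3-byte lead. pending=2, acc=0xA
Byte[1]=9C: continuation. acc=(acc<<6)|0x1C=0x29C, pending=1
Byte[2]=8D: continuation. acc=(acc<<6)|0x0D=0xA70D, pending=0

Answer: 0 0xA70D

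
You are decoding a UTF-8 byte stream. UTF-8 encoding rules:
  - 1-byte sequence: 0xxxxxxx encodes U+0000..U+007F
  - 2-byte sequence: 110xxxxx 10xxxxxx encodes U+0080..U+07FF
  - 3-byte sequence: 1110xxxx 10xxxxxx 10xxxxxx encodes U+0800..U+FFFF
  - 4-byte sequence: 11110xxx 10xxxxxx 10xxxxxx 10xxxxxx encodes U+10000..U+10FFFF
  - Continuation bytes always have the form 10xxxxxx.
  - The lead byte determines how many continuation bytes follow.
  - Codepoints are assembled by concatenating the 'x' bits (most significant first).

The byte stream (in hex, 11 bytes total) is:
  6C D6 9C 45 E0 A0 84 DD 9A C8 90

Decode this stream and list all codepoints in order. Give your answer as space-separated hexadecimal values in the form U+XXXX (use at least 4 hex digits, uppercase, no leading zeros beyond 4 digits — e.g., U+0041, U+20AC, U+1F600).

Answer: U+006C U+059C U+0045 U+0804 U+075A U+0210

Derivation:
Byte[0]=6C: 1-byte ASCII. cp=U+006C
Byte[1]=D6: 2-byte lead, need 1 cont bytes. acc=0x16
Byte[2]=9C: continuation. acc=(acc<<6)|0x1C=0x59C
Completed: cp=U+059C (starts at byte 1)
Byte[3]=45: 1-byte ASCII. cp=U+0045
Byte[4]=E0: 3-byte lead, need 2 cont bytes. acc=0x0
Byte[5]=A0: continuation. acc=(acc<<6)|0x20=0x20
Byte[6]=84: continuation. acc=(acc<<6)|0x04=0x804
Completed: cp=U+0804 (starts at byte 4)
Byte[7]=DD: 2-byte lead, need 1 cont bytes. acc=0x1D
Byte[8]=9A: continuation. acc=(acc<<6)|0x1A=0x75A
Completed: cp=U+075A (starts at byte 7)
Byte[9]=C8: 2-byte lead, need 1 cont bytes. acc=0x8
Byte[10]=90: continuation. acc=(acc<<6)|0x10=0x210
Completed: cp=U+0210 (starts at byte 9)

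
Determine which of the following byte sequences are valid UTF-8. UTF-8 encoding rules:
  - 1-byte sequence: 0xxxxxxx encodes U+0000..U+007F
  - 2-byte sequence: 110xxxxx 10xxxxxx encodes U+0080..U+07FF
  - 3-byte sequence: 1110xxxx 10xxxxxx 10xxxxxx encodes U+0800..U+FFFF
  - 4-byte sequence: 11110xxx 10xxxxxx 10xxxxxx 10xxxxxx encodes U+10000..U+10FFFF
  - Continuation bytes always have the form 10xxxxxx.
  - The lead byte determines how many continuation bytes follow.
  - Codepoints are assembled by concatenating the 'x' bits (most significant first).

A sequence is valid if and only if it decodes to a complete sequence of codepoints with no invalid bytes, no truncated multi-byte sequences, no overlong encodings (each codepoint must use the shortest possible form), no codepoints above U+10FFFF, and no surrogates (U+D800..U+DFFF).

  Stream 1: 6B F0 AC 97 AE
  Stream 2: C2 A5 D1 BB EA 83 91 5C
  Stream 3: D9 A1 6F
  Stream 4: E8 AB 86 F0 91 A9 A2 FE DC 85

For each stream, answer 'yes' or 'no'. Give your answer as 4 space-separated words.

Answer: yes yes yes no

Derivation:
Stream 1: decodes cleanly. VALID
Stream 2: decodes cleanly. VALID
Stream 3: decodes cleanly. VALID
Stream 4: error at byte offset 7. INVALID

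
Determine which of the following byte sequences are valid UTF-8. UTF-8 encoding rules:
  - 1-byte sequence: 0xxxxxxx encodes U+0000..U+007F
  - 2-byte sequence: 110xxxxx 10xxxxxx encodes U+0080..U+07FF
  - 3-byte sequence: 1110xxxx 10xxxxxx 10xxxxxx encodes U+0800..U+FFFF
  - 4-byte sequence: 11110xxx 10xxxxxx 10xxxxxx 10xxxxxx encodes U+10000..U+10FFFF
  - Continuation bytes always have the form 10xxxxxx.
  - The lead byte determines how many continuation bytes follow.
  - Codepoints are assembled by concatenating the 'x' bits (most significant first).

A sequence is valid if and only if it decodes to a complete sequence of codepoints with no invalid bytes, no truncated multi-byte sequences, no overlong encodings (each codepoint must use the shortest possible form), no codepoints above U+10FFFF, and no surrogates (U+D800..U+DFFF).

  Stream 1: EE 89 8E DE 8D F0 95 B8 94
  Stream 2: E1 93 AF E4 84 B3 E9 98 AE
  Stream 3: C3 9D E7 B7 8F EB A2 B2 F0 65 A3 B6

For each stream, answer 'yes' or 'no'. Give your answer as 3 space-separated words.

Stream 1: decodes cleanly. VALID
Stream 2: decodes cleanly. VALID
Stream 3: error at byte offset 9. INVALID

Answer: yes yes no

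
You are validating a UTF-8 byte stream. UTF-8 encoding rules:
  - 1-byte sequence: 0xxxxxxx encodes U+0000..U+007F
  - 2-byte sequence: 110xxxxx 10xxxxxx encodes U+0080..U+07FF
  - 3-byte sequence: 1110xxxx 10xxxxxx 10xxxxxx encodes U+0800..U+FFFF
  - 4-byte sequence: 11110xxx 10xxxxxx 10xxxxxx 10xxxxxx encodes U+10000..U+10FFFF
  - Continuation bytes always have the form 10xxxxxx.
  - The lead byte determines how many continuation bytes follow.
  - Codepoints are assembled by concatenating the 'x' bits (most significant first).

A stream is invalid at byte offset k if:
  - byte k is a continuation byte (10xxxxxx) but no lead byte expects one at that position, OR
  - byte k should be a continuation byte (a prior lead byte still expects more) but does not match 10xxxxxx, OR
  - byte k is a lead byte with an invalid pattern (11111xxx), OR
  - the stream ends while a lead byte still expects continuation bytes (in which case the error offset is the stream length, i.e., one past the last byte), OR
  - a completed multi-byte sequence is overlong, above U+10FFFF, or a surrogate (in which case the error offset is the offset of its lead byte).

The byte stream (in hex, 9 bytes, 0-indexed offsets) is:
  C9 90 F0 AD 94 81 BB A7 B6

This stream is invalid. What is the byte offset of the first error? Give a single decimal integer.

Byte[0]=C9: 2-byte lead, need 1 cont bytes. acc=0x9
Byte[1]=90: continuation. acc=(acc<<6)|0x10=0x250
Completed: cp=U+0250 (starts at byte 0)
Byte[2]=F0: 4-byte lead, need 3 cont bytes. acc=0x0
Byte[3]=AD: continuation. acc=(acc<<6)|0x2D=0x2D
Byte[4]=94: continuation. acc=(acc<<6)|0x14=0xB54
Byte[5]=81: continuation. acc=(acc<<6)|0x01=0x2D501
Completed: cp=U+2D501 (starts at byte 2)
Byte[6]=BB: INVALID lead byte (not 0xxx/110x/1110/11110)

Answer: 6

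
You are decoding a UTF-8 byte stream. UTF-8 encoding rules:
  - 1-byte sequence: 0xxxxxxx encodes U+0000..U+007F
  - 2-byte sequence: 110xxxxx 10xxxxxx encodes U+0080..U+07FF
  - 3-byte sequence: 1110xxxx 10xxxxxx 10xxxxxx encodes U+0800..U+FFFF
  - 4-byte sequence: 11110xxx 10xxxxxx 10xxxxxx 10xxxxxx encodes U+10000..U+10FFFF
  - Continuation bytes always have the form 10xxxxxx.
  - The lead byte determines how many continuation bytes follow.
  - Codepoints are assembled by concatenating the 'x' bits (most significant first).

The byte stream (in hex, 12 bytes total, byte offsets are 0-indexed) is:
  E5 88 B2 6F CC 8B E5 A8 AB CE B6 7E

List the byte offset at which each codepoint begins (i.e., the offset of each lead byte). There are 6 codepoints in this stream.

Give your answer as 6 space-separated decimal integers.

Answer: 0 3 4 6 9 11

Derivation:
Byte[0]=E5: 3-byte lead, need 2 cont bytes. acc=0x5
Byte[1]=88: continuation. acc=(acc<<6)|0x08=0x148
Byte[2]=B2: continuation. acc=(acc<<6)|0x32=0x5232
Completed: cp=U+5232 (starts at byte 0)
Byte[3]=6F: 1-byte ASCII. cp=U+006F
Byte[4]=CC: 2-byte lead, need 1 cont bytes. acc=0xC
Byte[5]=8B: continuation. acc=(acc<<6)|0x0B=0x30B
Completed: cp=U+030B (starts at byte 4)
Byte[6]=E5: 3-byte lead, need 2 cont bytes. acc=0x5
Byte[7]=A8: continuation. acc=(acc<<6)|0x28=0x168
Byte[8]=AB: continuation. acc=(acc<<6)|0x2B=0x5A2B
Completed: cp=U+5A2B (starts at byte 6)
Byte[9]=CE: 2-byte lead, need 1 cont bytes. acc=0xE
Byte[10]=B6: continuation. acc=(acc<<6)|0x36=0x3B6
Completed: cp=U+03B6 (starts at byte 9)
Byte[11]=7E: 1-byte ASCII. cp=U+007E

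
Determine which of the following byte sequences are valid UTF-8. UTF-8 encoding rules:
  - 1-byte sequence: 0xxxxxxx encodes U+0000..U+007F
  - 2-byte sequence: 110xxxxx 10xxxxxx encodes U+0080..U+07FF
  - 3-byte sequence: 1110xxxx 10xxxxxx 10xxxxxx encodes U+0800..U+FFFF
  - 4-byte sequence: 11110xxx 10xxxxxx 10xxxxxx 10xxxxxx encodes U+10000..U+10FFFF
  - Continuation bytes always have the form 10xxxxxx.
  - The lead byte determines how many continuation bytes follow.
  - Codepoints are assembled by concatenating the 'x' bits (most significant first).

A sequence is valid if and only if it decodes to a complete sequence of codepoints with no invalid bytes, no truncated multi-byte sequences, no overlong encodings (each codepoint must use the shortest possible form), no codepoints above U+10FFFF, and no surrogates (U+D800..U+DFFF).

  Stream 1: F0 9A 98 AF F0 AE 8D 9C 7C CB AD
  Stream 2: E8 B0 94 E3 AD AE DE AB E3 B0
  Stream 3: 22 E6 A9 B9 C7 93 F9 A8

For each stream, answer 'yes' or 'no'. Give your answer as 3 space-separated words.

Stream 1: decodes cleanly. VALID
Stream 2: error at byte offset 10. INVALID
Stream 3: error at byte offset 6. INVALID

Answer: yes no no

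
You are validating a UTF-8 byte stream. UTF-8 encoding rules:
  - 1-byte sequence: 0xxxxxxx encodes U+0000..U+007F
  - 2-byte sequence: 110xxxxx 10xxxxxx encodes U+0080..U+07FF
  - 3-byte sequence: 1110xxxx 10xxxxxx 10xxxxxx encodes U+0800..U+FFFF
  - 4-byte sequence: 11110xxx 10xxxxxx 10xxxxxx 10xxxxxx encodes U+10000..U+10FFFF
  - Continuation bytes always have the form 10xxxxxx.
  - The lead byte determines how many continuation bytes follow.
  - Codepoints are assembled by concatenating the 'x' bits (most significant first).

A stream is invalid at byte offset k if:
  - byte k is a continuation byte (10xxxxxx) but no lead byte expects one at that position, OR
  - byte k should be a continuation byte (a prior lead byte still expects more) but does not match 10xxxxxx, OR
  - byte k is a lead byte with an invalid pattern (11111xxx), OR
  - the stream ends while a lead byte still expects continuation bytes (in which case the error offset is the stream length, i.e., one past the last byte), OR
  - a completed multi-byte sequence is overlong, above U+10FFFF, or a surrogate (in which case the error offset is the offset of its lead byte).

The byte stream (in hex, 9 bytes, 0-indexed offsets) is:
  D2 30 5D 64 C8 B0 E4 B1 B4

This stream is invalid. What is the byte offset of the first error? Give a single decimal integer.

Answer: 1

Derivation:
Byte[0]=D2: 2-byte lead, need 1 cont bytes. acc=0x12
Byte[1]=30: expected 10xxxxxx continuation. INVALID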